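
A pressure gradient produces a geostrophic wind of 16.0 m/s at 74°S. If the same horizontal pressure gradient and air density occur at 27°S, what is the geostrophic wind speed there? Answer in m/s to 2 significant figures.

With the same pressure gradient and density, V_g ∝ 1/f ∝ 1/sin φ.
V₂ = V₁ · sin φ₁ / sin φ₂ = 16.0 × sin 74° / sin 27°
V₂ = 16.0 × 0.9613/0.4540 = 34 m/s

34 m/s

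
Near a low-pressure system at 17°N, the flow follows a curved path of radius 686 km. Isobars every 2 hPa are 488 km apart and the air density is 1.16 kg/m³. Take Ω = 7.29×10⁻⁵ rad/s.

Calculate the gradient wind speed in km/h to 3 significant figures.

Coriolis parameter at 17°N:
f = 2Ω sin φ = 2 × 7.29×10⁻⁵ × sin 17° = 4.26×10⁻⁵ s⁻¹
Pressure gradient: |∂P/∂n| = 200 Pa / 488000 m = 4.10×10⁻⁴ Pa/m
Geostrophic speed: V_g = |∂P/∂n|/(fρ) = 4.10×10⁻⁴/(4.26×10⁻⁵ × 1.16) = 8.29 m/s
Around a low, centrifugal force acts outward with Coriolis, so pressure-gradient force balances both:
(1/ρ)|∂P/∂n| = fV + V²/R  →  V² + fR·V − fR·V_g = 0
With fR = 4.26×10⁻⁵ × 686×10³ m = 29.2 m/s:
V = [−fR + √((fR)² + 4 fR V_g)]/2 = [−29.2 + √(29.2² + 4×29.2×8.29)]/2 = 6.74 m/s
Subgeostrophic (V < V_g = 8.29 m/s), as expected around a low.
Converting: 6.74 m/s × 3.6 = 24.3 km/h

24.3 km/h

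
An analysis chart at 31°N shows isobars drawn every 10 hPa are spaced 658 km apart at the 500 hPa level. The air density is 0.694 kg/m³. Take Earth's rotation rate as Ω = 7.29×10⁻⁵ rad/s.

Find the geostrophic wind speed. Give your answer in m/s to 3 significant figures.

29.2 m/s

Coriolis parameter at 31°N:
f = 2Ω sin φ = 2 × 7.29×10⁻⁵ × sin 31° = 7.51×10⁻⁵ s⁻¹
Pressure gradient: |∂P/∂n| = 1000 Pa / 658000 m = 1.52×10⁻³ Pa/m
Geostrophic balance (pressure-gradient force = Coriolis force):
V_g = (1/(fρ)) |∂P/∂n| = 1.52×10⁻³ / (7.51×10⁻⁵ × 0.694) = 29.2 m/s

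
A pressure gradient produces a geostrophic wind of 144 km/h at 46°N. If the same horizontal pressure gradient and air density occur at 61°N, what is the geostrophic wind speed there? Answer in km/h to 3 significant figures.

With the same pressure gradient and density, V_g ∝ 1/f ∝ 1/sin φ.
V₂ = V₁ · sin φ₁ / sin φ₂ = 144 × sin 46° / sin 61°
V₂ = 144 × 0.7193/0.8746 = 118 km/h

118 km/h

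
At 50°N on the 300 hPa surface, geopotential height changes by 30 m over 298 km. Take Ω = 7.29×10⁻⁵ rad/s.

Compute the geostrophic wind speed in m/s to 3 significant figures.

Coriolis parameter at 50°N:
f = 2Ω sin φ = 2 × 7.29×10⁻⁵ × sin 50° = 1.12×10⁻⁴ s⁻¹
Height gradient: |∂Z/∂n| = 30 m / 298000 m = 1.01×10⁻⁴
On a pressure surface, geostrophic balance gives V_g = (g/f)|∂Z/∂n|:
V_g = 9.81 × 1.01×10⁻⁴ / 1.12×10⁻⁴ = 8.84 m/s

8.84 m/s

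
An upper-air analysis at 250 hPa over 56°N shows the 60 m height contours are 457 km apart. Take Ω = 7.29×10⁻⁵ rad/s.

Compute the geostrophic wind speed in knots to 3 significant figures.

20.7 knots

Coriolis parameter at 56°N:
f = 2Ω sin φ = 2 × 7.29×10⁻⁵ × sin 56° = 1.21×10⁻⁴ s⁻¹
Height gradient: |∂Z/∂n| = 60 m / 457000 m = 1.31×10⁻⁴
On a pressure surface, geostrophic balance gives V_g = (g/f)|∂Z/∂n|:
V_g = 9.81 × 1.31×10⁻⁴ / 1.21×10⁻⁴ = 10.7 m/s
Converting: 10.7 m/s × 1.944 = 20.7 knots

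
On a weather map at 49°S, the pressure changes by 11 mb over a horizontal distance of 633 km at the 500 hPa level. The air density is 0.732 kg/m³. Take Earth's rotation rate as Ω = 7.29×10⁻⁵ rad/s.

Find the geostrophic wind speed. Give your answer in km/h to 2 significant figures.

Coriolis parameter at 49°S:
f = 2Ω sin φ = 2 × 7.29×10⁻⁵ × sin 49° = 1.10×10⁻⁴ s⁻¹
Pressure gradient: |∂P/∂n| = 1100 Pa / 633000 m = 1.74×10⁻³ Pa/m
Geostrophic balance (pressure-gradient force = Coriolis force):
V_g = (1/(fρ)) |∂P/∂n| = 1.74×10⁻³ / (1.10×10⁻⁴ × 0.732) = 21.6 m/s
Converting: 21.6 m/s × 3.6 = 78 km/h

78 km/h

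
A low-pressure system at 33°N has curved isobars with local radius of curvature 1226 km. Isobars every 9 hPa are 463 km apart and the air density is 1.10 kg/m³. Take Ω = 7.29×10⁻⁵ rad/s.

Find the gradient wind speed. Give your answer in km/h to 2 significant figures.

67 km/h

Coriolis parameter at 33°N:
f = 2Ω sin φ = 2 × 7.29×10⁻⁵ × sin 33° = 7.94×10⁻⁵ s⁻¹
Pressure gradient: |∂P/∂n| = 900 Pa / 463000 m = 1.94×10⁻³ Pa/m
Geostrophic speed: V_g = |∂P/∂n|/(fρ) = 1.94×10⁻³/(7.94×10⁻⁵ × 1.10) = 22.3 m/s
Around a low, centrifugal force acts outward with Coriolis, so pressure-gradient force balances both:
(1/ρ)|∂P/∂n| = fV + V²/R  →  V² + fR·V − fR·V_g = 0
With fR = 7.94×10⁻⁵ × 1226×10³ m = 97.4 m/s:
V = [−fR + √((fR)² + 4 fR V_g)]/2 = [−97.4 + √(97.4² + 4×97.4×22.3)]/2 = 18.7 m/s
Subgeostrophic (V < V_g = 22.3 m/s), as expected around a low.
Converting: 18.7 m/s × 3.6 = 67 km/h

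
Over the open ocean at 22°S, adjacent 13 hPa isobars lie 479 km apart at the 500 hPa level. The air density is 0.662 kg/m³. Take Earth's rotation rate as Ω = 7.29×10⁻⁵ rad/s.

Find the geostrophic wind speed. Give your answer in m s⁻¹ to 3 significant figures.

75.1 m s⁻¹

Coriolis parameter at 22°S:
f = 2Ω sin φ = 2 × 7.29×10⁻⁵ × sin 22° = 5.46×10⁻⁵ s⁻¹
Pressure gradient: |∂P/∂n| = 1300 Pa / 479000 m = 2.71×10⁻³ Pa/m
Geostrophic balance (pressure-gradient force = Coriolis force):
V_g = (1/(fρ)) |∂P/∂n| = 2.71×10⁻³ / (5.46×10⁻⁵ × 0.662) = 75.1 m/s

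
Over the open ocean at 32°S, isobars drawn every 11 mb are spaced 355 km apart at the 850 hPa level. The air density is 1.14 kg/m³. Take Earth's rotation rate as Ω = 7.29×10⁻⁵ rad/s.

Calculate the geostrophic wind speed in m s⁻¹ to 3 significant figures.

Coriolis parameter at 32°S:
f = 2Ω sin φ = 2 × 7.29×10⁻⁵ × sin 32° = 7.73×10⁻⁵ s⁻¹
Pressure gradient: |∂P/∂n| = 1100 Pa / 355000 m = 3.10×10⁻³ Pa/m
Geostrophic balance (pressure-gradient force = Coriolis force):
V_g = (1/(fρ)) |∂P/∂n| = 3.10×10⁻³ / (7.73×10⁻⁵ × 1.14) = 35.2 m/s

35.2 m s⁻¹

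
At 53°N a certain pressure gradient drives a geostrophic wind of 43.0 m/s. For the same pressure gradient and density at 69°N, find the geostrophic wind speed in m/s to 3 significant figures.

36.8 m/s

With the same pressure gradient and density, V_g ∝ 1/f ∝ 1/sin φ.
V₂ = V₁ · sin φ₁ / sin φ₂ = 43.0 × sin 53° / sin 69°
V₂ = 43.0 × 0.7986/0.9336 = 36.8 m/s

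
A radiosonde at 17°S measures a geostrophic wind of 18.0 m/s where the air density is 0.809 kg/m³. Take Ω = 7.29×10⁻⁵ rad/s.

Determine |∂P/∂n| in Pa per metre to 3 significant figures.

6.21×10⁻⁴ Pa/m

Coriolis parameter at 17°S:
f = 2Ω sin φ = 2 × 7.29×10⁻⁵ × sin 17° = 4.26×10⁻⁵ s⁻¹
Geostrophic balance rearranged: |∂P/∂n| = f ρ V_g
|∂P/∂n| = 4.26×10⁻⁵ × 0.809 × 18.0 = 6.21×10⁻⁴ Pa/m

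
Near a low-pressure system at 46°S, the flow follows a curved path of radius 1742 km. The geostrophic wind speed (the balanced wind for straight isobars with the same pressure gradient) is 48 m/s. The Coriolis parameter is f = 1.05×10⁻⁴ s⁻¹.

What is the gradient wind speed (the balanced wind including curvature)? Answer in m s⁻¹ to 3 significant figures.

Around a low, centrifugal force acts outward with Coriolis, so pressure-gradient force balances both:
(1/ρ)|∂P/∂n| = fV + V²/R  →  V² + fR·V − fR·V_g = 0
With fR = 1.05×10⁻⁴ × 1742×10³ m = 183 m/s:
V = [−fR + √((fR)² + 4 fR V_g)]/2 = [−183 + √(183² + 4×183×48)]/2 = 39.5 m/s
Subgeostrophic (V < V_g = 48 m/s), as expected around a low.

39.5 m s⁻¹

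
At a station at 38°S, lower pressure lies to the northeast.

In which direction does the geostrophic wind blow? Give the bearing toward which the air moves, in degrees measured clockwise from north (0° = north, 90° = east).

315°

The pressure-gradient force points toward the northeast (bearing 045°).
Geostrophic balance: in the Southern Hemisphere the Coriolis force deflects motion to the left, so the geostrophic wind blows 90° to the left of the pressure-gradient force (low pressure on the right).
Rotating 045° by 90° counterclockwise gives 315° — the wind blows toward the northwest.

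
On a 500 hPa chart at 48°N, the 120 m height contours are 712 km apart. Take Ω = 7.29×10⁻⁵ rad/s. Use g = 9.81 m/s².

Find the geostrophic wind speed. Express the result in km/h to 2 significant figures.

Coriolis parameter at 48°N:
f = 2Ω sin φ = 2 × 7.29×10⁻⁵ × sin 48° = 1.08×10⁻⁴ s⁻¹
Height gradient: |∂Z/∂n| = 120 m / 712000 m = 1.69×10⁻⁴
On a pressure surface, geostrophic balance gives V_g = (g/f)|∂Z/∂n|:
V_g = 9.81 × 1.69×10⁻⁴ / 1.08×10⁻⁴ = 15.3 m/s
Converting: 15.3 m/s × 3.6 = 55 km/h

55 km/h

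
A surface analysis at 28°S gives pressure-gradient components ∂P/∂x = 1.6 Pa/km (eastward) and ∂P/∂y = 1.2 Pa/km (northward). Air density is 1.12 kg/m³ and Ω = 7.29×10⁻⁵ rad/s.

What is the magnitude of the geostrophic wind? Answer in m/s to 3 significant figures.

26.1 m/s

Coriolis parameter at 28°S:
f = 2Ω sin φ = 2 × 7.29×10⁻⁵ × sin 28° = 6.84×10⁻⁵ s⁻¹
In the Southern Hemisphere f is negative: f = −6.84×10⁻⁵ s⁻¹.
Component geostrophic relations (x east, y north):
u_g = −(1/(fρ)) ∂P/∂y,  v_g = (1/(fρ)) ∂P/∂x
u_g = −(1.2×10⁻³)/(−6.84×10⁻⁵ × 1.12) = 15.7 m/s;  v_g = (1.6×10⁻³)/(−6.84×10⁻⁵ × 1.12) = −20.9 m/s
|V_g| = √(u_g² + v_g²) = 26.1 m/s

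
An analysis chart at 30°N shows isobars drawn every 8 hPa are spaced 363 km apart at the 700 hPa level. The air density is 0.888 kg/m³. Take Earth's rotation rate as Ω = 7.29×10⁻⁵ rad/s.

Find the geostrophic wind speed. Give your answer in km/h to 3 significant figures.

123 km/h

Coriolis parameter at 30°N:
f = 2Ω sin φ = 2 × 7.29×10⁻⁵ × sin 30° = 7.29×10⁻⁵ s⁻¹
Pressure gradient: |∂P/∂n| = 800 Pa / 363000 m = 2.20×10⁻³ Pa/m
Geostrophic balance (pressure-gradient force = Coriolis force):
V_g = (1/(fρ)) |∂P/∂n| = 2.20×10⁻³ / (7.29×10⁻⁵ × 0.888) = 34.0 m/s
Converting: 34.0 m/s × 3.6 = 123 km/h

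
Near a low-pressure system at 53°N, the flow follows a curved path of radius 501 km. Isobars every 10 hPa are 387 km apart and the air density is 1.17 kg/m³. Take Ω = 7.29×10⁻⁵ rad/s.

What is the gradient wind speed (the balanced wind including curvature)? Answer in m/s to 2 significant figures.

Coriolis parameter at 53°N:
f = 2Ω sin φ = 2 × 7.29×10⁻⁵ × sin 53° = 1.16×10⁻⁴ s⁻¹
Pressure gradient: |∂P/∂n| = 1000 Pa / 387000 m = 2.58×10⁻³ Pa/m
Geostrophic speed: V_g = |∂P/∂n|/(fρ) = 2.58×10⁻³/(1.16×10⁻⁴ × 1.17) = 19.0 m/s
Around a low, centrifugal force acts outward with Coriolis, so pressure-gradient force balances both:
(1/ρ)|∂P/∂n| = fV + V²/R  →  V² + fR·V − fR·V_g = 0
With fR = 1.16×10⁻⁴ × 501×10³ m = 58.3 m/s:
V = [−fR + √((fR)² + 4 fR V_g)]/2 = [−58.3 + √(58.3² + 4×58.3×19)]/2 = 15.1 m/s
Subgeostrophic (V < V_g = 19 m/s), as expected around a low.

15 m/s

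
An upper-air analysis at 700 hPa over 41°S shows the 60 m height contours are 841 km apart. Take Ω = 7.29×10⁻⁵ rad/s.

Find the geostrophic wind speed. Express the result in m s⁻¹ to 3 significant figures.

Coriolis parameter at 41°S:
f = 2Ω sin φ = 2 × 7.29×10⁻⁵ × sin 41° = 9.57×10⁻⁵ s⁻¹
Height gradient: |∂Z/∂n| = 60 m / 841000 m = 7.13×10⁻⁵
On a pressure surface, geostrophic balance gives V_g = (g/f)|∂Z/∂n|:
V_g = 9.81 × 7.13×10⁻⁵ / 9.57×10⁻⁵ = 7.32 m/s

7.32 m s⁻¹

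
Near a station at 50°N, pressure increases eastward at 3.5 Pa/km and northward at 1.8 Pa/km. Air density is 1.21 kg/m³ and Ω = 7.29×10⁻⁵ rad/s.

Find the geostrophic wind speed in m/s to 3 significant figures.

Coriolis parameter at 50°N:
f = 2Ω sin φ = 2 × 7.29×10⁻⁵ × sin 50° = 1.12×10⁻⁴ s⁻¹
Component geostrophic relations (x east, y north):
u_g = −(1/(fρ)) ∂P/∂y,  v_g = (1/(fρ)) ∂P/∂x
u_g = −(1.8×10⁻³)/(1.12×10⁻⁴ × 1.21) = −13.3 m/s;  v_g = (3.5×10⁻³)/(1.12×10⁻⁴ × 1.21) = 25.9 m/s
|V_g| = √(u_g² + v_g²) = 29.1 m/s

29.1 m/s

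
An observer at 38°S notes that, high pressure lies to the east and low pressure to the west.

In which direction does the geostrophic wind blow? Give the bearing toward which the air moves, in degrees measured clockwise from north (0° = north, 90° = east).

180°

The pressure-gradient force points toward the west (bearing 270°).
Geostrophic balance: in the Southern Hemisphere the Coriolis force deflects motion to the left, so the geostrophic wind blows 90° to the left of the pressure-gradient force (low pressure on the right).
Rotating 270° by 90° counterclockwise gives 180° — the wind blows toward the south.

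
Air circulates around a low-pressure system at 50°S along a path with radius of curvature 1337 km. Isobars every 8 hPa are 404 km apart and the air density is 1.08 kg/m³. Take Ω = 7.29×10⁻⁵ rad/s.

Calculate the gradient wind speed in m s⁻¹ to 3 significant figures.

Coriolis parameter at 50°S:
f = 2Ω sin φ = 2 × 7.29×10⁻⁵ × sin 50° = 1.12×10⁻⁴ s⁻¹
Pressure gradient: |∂P/∂n| = 800 Pa / 404000 m = 1.98×10⁻³ Pa/m
Geostrophic speed: V_g = |∂P/∂n|/(fρ) = 1.98×10⁻³/(1.12×10⁻⁴ × 1.08) = 16.4 m/s
Around a low, centrifugal force acts outward with Coriolis, so pressure-gradient force balances both:
(1/ρ)|∂P/∂n| = fV + V²/R  →  V² + fR·V − fR·V_g = 0
With fR = 1.12×10⁻⁴ × 1337×10³ m = 149 m/s:
V = [−fR + √((fR)² + 4 fR V_g)]/2 = [−149 + √(149² + 4×149×16.4)]/2 = 14.9 m/s
Subgeostrophic (V < V_g = 16.4 m/s), as expected around a low.

14.9 m s⁻¹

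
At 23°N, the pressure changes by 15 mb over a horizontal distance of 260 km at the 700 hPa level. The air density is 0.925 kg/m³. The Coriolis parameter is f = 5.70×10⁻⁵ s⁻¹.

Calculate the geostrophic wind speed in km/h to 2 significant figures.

390 km/h

Pressure gradient: |∂P/∂n| = 1500 Pa / 260000 m = 5.77×10⁻³ Pa/m
Geostrophic balance (pressure-gradient force = Coriolis force):
V_g = (1/(fρ)) |∂P/∂n| = 5.77×10⁻³ / (5.70×10⁻⁵ × 0.925) = 109 m/s
Converting: 109 m/s × 3.6 = 390 km/h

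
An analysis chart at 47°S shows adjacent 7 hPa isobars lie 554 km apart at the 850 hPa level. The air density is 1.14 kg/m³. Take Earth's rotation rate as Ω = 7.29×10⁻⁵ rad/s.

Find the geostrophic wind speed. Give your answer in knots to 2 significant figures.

20 knots

Coriolis parameter at 47°S:
f = 2Ω sin φ = 2 × 7.29×10⁻⁵ × sin 47° = 1.07×10⁻⁴ s⁻¹
Pressure gradient: |∂P/∂n| = 700 Pa / 554000 m = 1.26×10⁻³ Pa/m
Geostrophic balance (pressure-gradient force = Coriolis force):
V_g = (1/(fρ)) |∂P/∂n| = 1.26×10⁻³ / (1.07×10⁻⁴ × 1.14) = 10.4 m/s
Converting: 10.4 m/s × 1.944 = 20 knots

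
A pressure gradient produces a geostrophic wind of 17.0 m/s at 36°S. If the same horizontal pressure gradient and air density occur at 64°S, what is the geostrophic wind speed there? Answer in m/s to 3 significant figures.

11.1 m/s

With the same pressure gradient and density, V_g ∝ 1/f ∝ 1/sin φ.
V₂ = V₁ · sin φ₁ / sin φ₂ = 17.0 × sin 36° / sin 64°
V₂ = 17.0 × 0.5878/0.8988 = 11.1 m/s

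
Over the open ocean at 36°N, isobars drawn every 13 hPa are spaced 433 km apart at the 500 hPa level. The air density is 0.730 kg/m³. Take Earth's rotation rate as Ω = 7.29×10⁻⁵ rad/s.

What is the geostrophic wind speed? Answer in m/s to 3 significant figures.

Coriolis parameter at 36°N:
f = 2Ω sin φ = 2 × 7.29×10⁻⁵ × sin 36° = 8.57×10⁻⁵ s⁻¹
Pressure gradient: |∂P/∂n| = 1300 Pa / 433000 m = 3.00×10⁻³ Pa/m
Geostrophic balance (pressure-gradient force = Coriolis force):
V_g = (1/(fρ)) |∂P/∂n| = 3.00×10⁻³ / (8.57×10⁻⁵ × 0.730) = 48.0 m/s

48.0 m/s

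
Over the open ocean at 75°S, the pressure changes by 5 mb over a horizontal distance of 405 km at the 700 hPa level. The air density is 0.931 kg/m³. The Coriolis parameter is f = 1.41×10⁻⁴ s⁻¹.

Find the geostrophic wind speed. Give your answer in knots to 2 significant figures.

18 knots

Pressure gradient: |∂P/∂n| = 500 Pa / 405000 m = 1.23×10⁻³ Pa/m
Geostrophic balance (pressure-gradient force = Coriolis force):
V_g = (1/(fρ)) |∂P/∂n| = 1.23×10⁻³ / (1.41×10⁻⁴ × 0.931) = 9.40 m/s
Converting: 9.40 m/s × 1.944 = 18 knots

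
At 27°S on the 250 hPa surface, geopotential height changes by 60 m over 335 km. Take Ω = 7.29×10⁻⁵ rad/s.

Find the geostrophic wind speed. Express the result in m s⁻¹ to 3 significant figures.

Coriolis parameter at 27°S:
f = 2Ω sin φ = 2 × 7.29×10⁻⁵ × sin 27° = 6.62×10⁻⁵ s⁻¹
Height gradient: |∂Z/∂n| = 60 m / 335000 m = 1.79×10⁻⁴
On a pressure surface, geostrophic balance gives V_g = (g/f)|∂Z/∂n|:
V_g = 9.81 × 1.79×10⁻⁴ / 6.62×10⁻⁵ = 26.5 m/s

26.5 m s⁻¹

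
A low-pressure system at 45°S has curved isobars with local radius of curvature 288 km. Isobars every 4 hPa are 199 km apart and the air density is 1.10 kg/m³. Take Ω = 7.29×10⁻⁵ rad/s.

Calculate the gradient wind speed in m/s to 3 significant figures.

12.5 m/s

Coriolis parameter at 45°S:
f = 2Ω sin φ = 2 × 7.29×10⁻⁵ × sin 45° = 1.03×10⁻⁴ s⁻¹
Pressure gradient: |∂P/∂n| = 400 Pa / 199000 m = 2.01×10⁻³ Pa/m
Geostrophic speed: V_g = |∂P/∂n|/(fρ) = 2.01×10⁻³/(1.03×10⁻⁴ × 1.10) = 17.7 m/s
Around a low, centrifugal force acts outward with Coriolis, so pressure-gradient force balances both:
(1/ρ)|∂P/∂n| = fV + V²/R  →  V² + fR·V − fR·V_g = 0
With fR = 1.03×10⁻⁴ × 288×10³ m = 29.7 m/s:
V = [−fR + √((fR)² + 4 fR V_g)]/2 = [−29.7 + √(29.7² + 4×29.7×17.7)]/2 = 12.5 m/s
Subgeostrophic (V < V_g = 17.7 m/s), as expected around a low.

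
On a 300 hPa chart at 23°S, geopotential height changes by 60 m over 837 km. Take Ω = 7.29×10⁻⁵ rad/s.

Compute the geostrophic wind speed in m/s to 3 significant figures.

Coriolis parameter at 23°S:
f = 2Ω sin φ = 2 × 7.29×10⁻⁵ × sin 23° = 5.70×10⁻⁵ s⁻¹
Height gradient: |∂Z/∂n| = 60 m / 837000 m = 7.17×10⁻⁵
On a pressure surface, geostrophic balance gives V_g = (g/f)|∂Z/∂n|:
V_g = 9.81 × 7.17×10⁻⁵ / 5.70×10⁻⁵ = 12.3 m/s

12.3 m/s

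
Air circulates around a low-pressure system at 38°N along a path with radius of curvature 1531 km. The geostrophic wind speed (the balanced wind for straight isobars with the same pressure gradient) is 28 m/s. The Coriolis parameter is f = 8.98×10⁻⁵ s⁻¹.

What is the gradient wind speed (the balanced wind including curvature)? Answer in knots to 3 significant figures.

Around a low, centrifugal force acts outward with Coriolis, so pressure-gradient force balances both:
(1/ρ)|∂P/∂n| = fV + V²/R  →  V² + fR·V − fR·V_g = 0
With fR = 8.98×10⁻⁵ × 1531×10³ m = 137 m/s:
V = [−fR + √((fR)² + 4 fR V_g)]/2 = [−137 + √(137² + 4×137×28)]/2 = 23.9 m/s
Subgeostrophic (V < V_g = 28 m/s), as expected around a low.
Converting: 23.9 m/s × 1.944 = 46.4 knots

46.4 knots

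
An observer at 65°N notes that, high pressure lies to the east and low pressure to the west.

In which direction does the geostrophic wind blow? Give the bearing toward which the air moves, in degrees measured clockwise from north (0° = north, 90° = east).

000°

The pressure-gradient force points toward the west (bearing 270°).
Geostrophic balance: in the Northern Hemisphere the Coriolis force deflects motion to the right, so the geostrophic wind blows 90° to the right of the pressure-gradient force (low pressure on the left).
Rotating 270° by 90° clockwise gives 000° — the wind blows toward the north.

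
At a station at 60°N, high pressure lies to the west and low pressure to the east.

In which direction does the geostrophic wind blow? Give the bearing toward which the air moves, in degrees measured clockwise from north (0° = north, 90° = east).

180°

The pressure-gradient force points toward the east (bearing 090°).
Geostrophic balance: in the Northern Hemisphere the Coriolis force deflects motion to the right, so the geostrophic wind blows 90° to the right of the pressure-gradient force (low pressure on the left).
Rotating 090° by 90° clockwise gives 180° — the wind blows toward the south.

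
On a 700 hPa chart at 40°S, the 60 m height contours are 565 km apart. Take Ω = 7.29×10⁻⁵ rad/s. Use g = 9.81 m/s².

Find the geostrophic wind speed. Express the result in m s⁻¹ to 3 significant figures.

11.1 m s⁻¹

Coriolis parameter at 40°S:
f = 2Ω sin φ = 2 × 7.29×10⁻⁵ × sin 40° = 9.37×10⁻⁵ s⁻¹
Height gradient: |∂Z/∂n| = 60 m / 565000 m = 1.06×10⁻⁴
On a pressure surface, geostrophic balance gives V_g = (g/f)|∂Z/∂n|:
V_g = 9.81 × 1.06×10⁻⁴ / 9.37×10⁻⁵ = 11.1 m/s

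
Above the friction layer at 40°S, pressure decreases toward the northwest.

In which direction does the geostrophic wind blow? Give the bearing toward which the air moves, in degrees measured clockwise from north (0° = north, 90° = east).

225°

The pressure-gradient force points toward the northwest (bearing 315°).
Geostrophic balance: in the Southern Hemisphere the Coriolis force deflects motion to the left, so the geostrophic wind blows 90° to the left of the pressure-gradient force (low pressure on the right).
Rotating 315° by 90° counterclockwise gives 225° — the wind blows toward the southwest.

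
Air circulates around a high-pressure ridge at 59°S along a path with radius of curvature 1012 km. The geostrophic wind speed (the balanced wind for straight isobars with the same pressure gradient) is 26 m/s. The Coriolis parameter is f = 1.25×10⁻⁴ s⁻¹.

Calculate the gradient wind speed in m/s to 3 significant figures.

36.6 m/s

Around a high, pressure-gradient force acts outward with centrifugal, so Coriolis balances both:
fV = (1/ρ)|∂P/∂n| + V²/R  →  V² − fR·V + fR·V_g = 0
With fR = 1.25×10⁻⁴ × 1012×10³ m = 126 m/s:
V = [fR − √((fR)² − 4 fR V_g)]/2 = [126 − √(126² − 4×126×26)]/2 = 36.6 m/s
Supergeostrophic (V > V_g = 26 m/s), as expected around a high.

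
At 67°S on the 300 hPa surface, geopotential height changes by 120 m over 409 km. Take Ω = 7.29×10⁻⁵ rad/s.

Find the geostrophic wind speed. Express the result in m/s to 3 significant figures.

Coriolis parameter at 67°S:
f = 2Ω sin φ = 2 × 7.29×10⁻⁵ × sin 67° = 1.34×10⁻⁴ s⁻¹
Height gradient: |∂Z/∂n| = 120 m / 409000 m = 2.93×10⁻⁴
On a pressure surface, geostrophic balance gives V_g = (g/f)|∂Z/∂n|:
V_g = 9.81 × 2.93×10⁻⁴ / 1.34×10⁻⁴ = 21.4 m/s

21.4 m/s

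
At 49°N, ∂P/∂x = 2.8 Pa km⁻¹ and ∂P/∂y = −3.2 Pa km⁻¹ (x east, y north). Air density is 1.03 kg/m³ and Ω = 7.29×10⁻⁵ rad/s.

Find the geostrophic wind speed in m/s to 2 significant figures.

38 m/s

Coriolis parameter at 49°N:
f = 2Ω sin φ = 2 × 7.29×10⁻⁵ × sin 49° = 1.10×10⁻⁴ s⁻¹
Component geostrophic relations (x east, y north):
u_g = −(1/(fρ)) ∂P/∂y,  v_g = (1/(fρ)) ∂P/∂x
u_g = −(−3.2×10⁻³)/(1.10×10⁻⁴ × 1.03) = 28.2 m/s;  v_g = (2.8×10⁻³)/(1.10×10⁻⁴ × 1.03) = 24.7 m/s
|V_g| = √(u_g² + v_g²) = 37.5 m/s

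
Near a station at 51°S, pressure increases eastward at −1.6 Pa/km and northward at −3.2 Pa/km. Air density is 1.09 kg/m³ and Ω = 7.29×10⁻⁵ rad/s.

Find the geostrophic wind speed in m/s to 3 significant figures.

Coriolis parameter at 51°S:
f = 2Ω sin φ = 2 × 7.29×10⁻⁵ × sin 51° = 1.13×10⁻⁴ s⁻¹
In the Southern Hemisphere f is negative: f = −1.13×10⁻⁴ s⁻¹.
Component geostrophic relations (x east, y north):
u_g = −(1/(fρ)) ∂P/∂y,  v_g = (1/(fρ)) ∂P/∂x
u_g = −(−3.2×10⁻³)/(−1.13×10⁻⁴ × 1.09) = −25.9 m/s;  v_g = (−1.6×10⁻³)/(−1.13×10⁻⁴ × 1.09) = 13.0 m/s
|V_g| = √(u_g² + v_g²) = 29.0 m/s

29.0 m/s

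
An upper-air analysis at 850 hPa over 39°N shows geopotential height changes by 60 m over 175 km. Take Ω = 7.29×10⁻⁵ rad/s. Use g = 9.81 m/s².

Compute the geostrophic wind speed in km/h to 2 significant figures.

Coriolis parameter at 39°N:
f = 2Ω sin φ = 2 × 7.29×10⁻⁵ × sin 39° = 9.18×10⁻⁵ s⁻¹
Height gradient: |∂Z/∂n| = 60 m / 175000 m = 3.43×10⁻⁴
On a pressure surface, geostrophic balance gives V_g = (g/f)|∂Z/∂n|:
V_g = 9.81 × 3.43×10⁻⁴ / 9.18×10⁻⁵ = 36.7 m/s
Converting: 36.7 m/s × 3.6 = 130 km/h

130 km/h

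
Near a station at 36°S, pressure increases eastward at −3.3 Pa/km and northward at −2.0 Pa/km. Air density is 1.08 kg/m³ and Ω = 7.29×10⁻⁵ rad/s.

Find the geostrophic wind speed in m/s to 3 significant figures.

41.7 m/s

Coriolis parameter at 36°S:
f = 2Ω sin φ = 2 × 7.29×10⁻⁵ × sin 36° = 8.57×10⁻⁵ s⁻¹
In the Southern Hemisphere f is negative: f = −8.57×10⁻⁵ s⁻¹.
Component geostrophic relations (x east, y north):
u_g = −(1/(fρ)) ∂P/∂y,  v_g = (1/(fρ)) ∂P/∂x
u_g = −(−2.0×10⁻³)/(−8.57×10⁻⁵ × 1.08) = −21.6 m/s;  v_g = (−3.3×10⁻³)/(−8.57×10⁻⁵ × 1.08) = 35.7 m/s
|V_g| = √(u_g² + v_g²) = 41.7 m/s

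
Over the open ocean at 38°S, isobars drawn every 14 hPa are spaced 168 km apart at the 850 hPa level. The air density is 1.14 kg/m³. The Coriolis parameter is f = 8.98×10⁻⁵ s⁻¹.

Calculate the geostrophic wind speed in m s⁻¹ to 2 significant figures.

81 m s⁻¹

Pressure gradient: |∂P/∂n| = 1400 Pa / 168000 m = 8.33×10⁻³ Pa/m
Geostrophic balance (pressure-gradient force = Coriolis force):
V_g = (1/(fρ)) |∂P/∂n| = 8.33×10⁻³ / (8.98×10⁻⁵ × 1.14) = 81.4 m/s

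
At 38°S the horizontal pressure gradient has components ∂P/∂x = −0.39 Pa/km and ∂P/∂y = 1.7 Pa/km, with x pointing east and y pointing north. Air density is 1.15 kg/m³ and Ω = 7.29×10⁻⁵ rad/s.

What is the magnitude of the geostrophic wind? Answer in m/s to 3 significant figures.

16.9 m/s

Coriolis parameter at 38°S:
f = 2Ω sin φ = 2 × 7.29×10⁻⁵ × sin 38° = 8.98×10⁻⁵ s⁻¹
In the Southern Hemisphere f is negative: f = −8.98×10⁻⁵ s⁻¹.
Component geostrophic relations (x east, y north):
u_g = −(1/(fρ)) ∂P/∂y,  v_g = (1/(fρ)) ∂P/∂x
u_g = −(1.7×10⁻³)/(−8.98×10⁻⁵ × 1.15) = 16.5 m/s;  v_g = (−0.39×10⁻³)/(−8.98×10⁻⁵ × 1.15) = 3.78 m/s
|V_g| = √(u_g² + v_g²) = 16.9 m/s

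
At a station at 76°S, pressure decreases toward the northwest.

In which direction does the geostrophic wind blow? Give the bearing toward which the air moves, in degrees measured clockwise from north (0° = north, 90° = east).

225°

The pressure-gradient force points toward the northwest (bearing 315°).
Geostrophic balance: in the Southern Hemisphere the Coriolis force deflects motion to the left, so the geostrophic wind blows 90° to the left of the pressure-gradient force (low pressure on the right).
Rotating 315° by 90° counterclockwise gives 225° — the wind blows toward the southwest.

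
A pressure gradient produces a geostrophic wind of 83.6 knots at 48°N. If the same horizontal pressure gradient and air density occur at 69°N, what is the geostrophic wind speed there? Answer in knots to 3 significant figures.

66.5 knots

With the same pressure gradient and density, V_g ∝ 1/f ∝ 1/sin φ.
V₂ = V₁ · sin φ₁ / sin φ₂ = 83.6 × sin 48° / sin 69°
V₂ = 83.6 × 0.7431/0.9336 = 66.5 knots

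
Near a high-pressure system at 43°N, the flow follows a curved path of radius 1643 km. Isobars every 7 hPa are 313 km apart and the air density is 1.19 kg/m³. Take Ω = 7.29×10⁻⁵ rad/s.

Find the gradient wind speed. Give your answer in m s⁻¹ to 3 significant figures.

21.8 m s⁻¹

Coriolis parameter at 43°N:
f = 2Ω sin φ = 2 × 7.29×10⁻⁵ × sin 43° = 9.94×10⁻⁵ s⁻¹
Pressure gradient: |∂P/∂n| = 700 Pa / 313000 m = 2.24×10⁻³ Pa/m
Geostrophic speed: V_g = |∂P/∂n|/(fρ) = 2.24×10⁻³/(9.94×10⁻⁵ × 1.19) = 18.9 m/s
Around a high, pressure-gradient force acts outward with centrifugal, so Coriolis balances both:
fV = (1/ρ)|∂P/∂n| + V²/R  →  V² − fR·V + fR·V_g = 0
With fR = 9.94×10⁻⁵ × 1643×10³ m = 163 m/s:
V = [fR − √((fR)² − 4 fR V_g)]/2 = [163 − √(163² − 4×163×18.9)]/2 = 21.8 m/s
Supergeostrophic (V > V_g = 18.9 m/s), as expected around a high.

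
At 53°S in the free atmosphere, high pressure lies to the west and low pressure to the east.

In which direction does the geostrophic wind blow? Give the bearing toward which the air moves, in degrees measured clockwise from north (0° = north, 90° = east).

000°

The pressure-gradient force points toward the east (bearing 090°).
Geostrophic balance: in the Southern Hemisphere the Coriolis force deflects motion to the left, so the geostrophic wind blows 90° to the left of the pressure-gradient force (low pressure on the right).
Rotating 090° by 90° counterclockwise gives 000° — the wind blows toward the north.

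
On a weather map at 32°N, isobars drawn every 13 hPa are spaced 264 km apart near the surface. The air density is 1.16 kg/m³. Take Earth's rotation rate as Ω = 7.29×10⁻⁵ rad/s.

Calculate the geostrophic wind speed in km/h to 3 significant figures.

198 km/h

Coriolis parameter at 32°N:
f = 2Ω sin φ = 2 × 7.29×10⁻⁵ × sin 32° = 7.73×10⁻⁵ s⁻¹
Pressure gradient: |∂P/∂n| = 1300 Pa / 264000 m = 4.92×10⁻³ Pa/m
Geostrophic balance (pressure-gradient force = Coriolis force):
V_g = (1/(fρ)) |∂P/∂n| = 4.92×10⁻³ / (7.73×10⁻⁵ × 1.16) = 54.9 m/s
Converting: 54.9 m/s × 3.6 = 198 km/h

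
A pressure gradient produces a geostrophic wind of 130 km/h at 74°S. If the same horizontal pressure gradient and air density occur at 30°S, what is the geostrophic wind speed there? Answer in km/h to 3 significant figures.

250 km/h

With the same pressure gradient and density, V_g ∝ 1/f ∝ 1/sin φ.
V₂ = V₁ · sin φ₁ / sin φ₂ = 130 × sin 74° / sin 30°
V₂ = 130 × 0.9613/0.5000 = 250 km/h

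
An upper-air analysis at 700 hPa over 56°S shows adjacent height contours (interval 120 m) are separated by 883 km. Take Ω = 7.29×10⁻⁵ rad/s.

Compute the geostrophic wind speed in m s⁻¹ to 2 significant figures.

Coriolis parameter at 56°S:
f = 2Ω sin φ = 2 × 7.29×10⁻⁵ × sin 56° = 1.21×10⁻⁴ s⁻¹
Height gradient: |∂Z/∂n| = 120 m / 883000 m = 1.36×10⁻⁴
On a pressure surface, geostrophic balance gives V_g = (g/f)|∂Z/∂n|:
V_g = 9.81 × 1.36×10⁻⁴ / 1.21×10⁻⁴ = 11.0 m/s

11 m s⁻¹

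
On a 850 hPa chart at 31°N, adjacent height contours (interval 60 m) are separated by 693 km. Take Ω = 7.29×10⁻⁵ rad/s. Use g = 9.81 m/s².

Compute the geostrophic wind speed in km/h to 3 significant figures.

Coriolis parameter at 31°N:
f = 2Ω sin φ = 2 × 7.29×10⁻⁵ × sin 31° = 7.51×10⁻⁵ s⁻¹
Height gradient: |∂Z/∂n| = 60 m / 693000 m = 8.66×10⁻⁵
On a pressure surface, geostrophic balance gives V_g = (g/f)|∂Z/∂n|:
V_g = 9.81 × 8.66×10⁻⁵ / 7.51×10⁻⁵ = 11.3 m/s
Converting: 11.3 m/s × 3.6 = 40.7 km/h

40.7 km/h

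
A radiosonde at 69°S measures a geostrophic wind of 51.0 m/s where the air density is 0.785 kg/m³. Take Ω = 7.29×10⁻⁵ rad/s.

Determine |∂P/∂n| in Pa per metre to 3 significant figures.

Coriolis parameter at 69°S:
f = 2Ω sin φ = 2 × 7.29×10⁻⁵ × sin 69° = 1.36×10⁻⁴ s⁻¹
Geostrophic balance rearranged: |∂P/∂n| = f ρ V_g
|∂P/∂n| = 1.36×10⁻⁴ × 0.785 × 51.0 = 5.45×10⁻³ Pa/m

5.45×10⁻³ Pa/m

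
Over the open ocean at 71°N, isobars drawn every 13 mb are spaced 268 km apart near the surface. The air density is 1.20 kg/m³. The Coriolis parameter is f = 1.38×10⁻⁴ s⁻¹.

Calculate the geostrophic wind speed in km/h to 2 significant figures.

Pressure gradient: |∂P/∂n| = 1300 Pa / 268000 m = 4.85×10⁻³ Pa/m
Geostrophic balance (pressure-gradient force = Coriolis force):
V_g = (1/(fρ)) |∂P/∂n| = 4.85×10⁻³ / (1.38×10⁻⁴ × 1.20) = 29.3 m/s
Converting: 29.3 m/s × 3.6 = 110 km/h

110 km/h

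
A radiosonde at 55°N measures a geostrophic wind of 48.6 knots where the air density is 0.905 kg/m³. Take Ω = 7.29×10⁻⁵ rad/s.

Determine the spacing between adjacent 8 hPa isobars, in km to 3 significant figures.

296 km

Coriolis parameter at 55°N:
f = 2Ω sin φ = 2 × 7.29×10⁻⁵ × sin 55° = 1.19×10⁻⁴ s⁻¹
Wind speed in SI: 48.6 knots = 25.0 m/s
Geostrophic balance rearranged: |∂P/∂n| = f ρ V_g
|∂P/∂n| = 1.19×10⁻⁴ × 0.905 × 25.0 = 2.70×10⁻³ Pa/m
Isobar spacing: Δn = ΔP/|∂P/∂n| = 800 Pa / 2.70×10⁻³ Pa/m = 296036 m ≈ 296 km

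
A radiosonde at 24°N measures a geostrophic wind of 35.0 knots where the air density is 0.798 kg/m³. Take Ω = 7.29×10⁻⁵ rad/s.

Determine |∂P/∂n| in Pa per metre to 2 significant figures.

8.5×10⁻⁴ Pa/m

Coriolis parameter at 24°N:
f = 2Ω sin φ = 2 × 7.29×10⁻⁵ × sin 24° = 5.93×10⁻⁵ s⁻¹
Wind speed in SI: 35.0 knots = 18.0 m/s
Geostrophic balance rearranged: |∂P/∂n| = f ρ V_g
|∂P/∂n| = 5.93×10⁻⁵ × 0.798 × 18.0 = 8.52×10⁻⁴ Pa/m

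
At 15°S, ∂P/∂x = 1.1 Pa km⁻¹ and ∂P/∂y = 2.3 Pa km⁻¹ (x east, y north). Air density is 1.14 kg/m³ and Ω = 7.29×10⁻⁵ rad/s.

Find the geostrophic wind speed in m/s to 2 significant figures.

59 m/s

Coriolis parameter at 15°S:
f = 2Ω sin φ = 2 × 7.29×10⁻⁵ × sin 15° = 3.77×10⁻⁵ s⁻¹
In the Southern Hemisphere f is negative: f = −3.77×10⁻⁵ s⁻¹.
Component geostrophic relations (x east, y north):
u_g = −(1/(fρ)) ∂P/∂y,  v_g = (1/(fρ)) ∂P/∂x
u_g = −(2.3×10⁻³)/(−3.77×10⁻⁵ × 1.14) = 53.5 m/s;  v_g = (1.1×10⁻³)/(−3.77×10⁻⁵ × 1.14) = −25.6 m/s
|V_g| = √(u_g² + v_g²) = 59.3 m/s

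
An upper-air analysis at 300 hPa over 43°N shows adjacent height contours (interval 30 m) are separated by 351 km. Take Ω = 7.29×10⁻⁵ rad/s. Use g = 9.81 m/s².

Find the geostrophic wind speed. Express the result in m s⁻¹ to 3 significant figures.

8.43 m s⁻¹

Coriolis parameter at 43°N:
f = 2Ω sin φ = 2 × 7.29×10⁻⁵ × sin 43° = 9.94×10⁻⁵ s⁻¹
Height gradient: |∂Z/∂n| = 30 m / 351000 m = 8.55×10⁻⁵
On a pressure surface, geostrophic balance gives V_g = (g/f)|∂Z/∂n|:
V_g = 9.81 × 8.55×10⁻⁵ / 9.94×10⁻⁵ = 8.43 m/s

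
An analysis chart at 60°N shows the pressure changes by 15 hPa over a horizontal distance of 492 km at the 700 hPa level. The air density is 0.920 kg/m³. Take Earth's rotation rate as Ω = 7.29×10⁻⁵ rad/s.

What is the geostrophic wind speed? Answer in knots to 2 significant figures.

51 knots

Coriolis parameter at 60°N:
f = 2Ω sin φ = 2 × 7.29×10⁻⁵ × sin 60° = 1.26×10⁻⁴ s⁻¹
Pressure gradient: |∂P/∂n| = 1500 Pa / 492000 m = 3.05×10⁻³ Pa/m
Geostrophic balance (pressure-gradient force = Coriolis force):
V_g = (1/(fρ)) |∂P/∂n| = 3.05×10⁻³ / (1.26×10⁻⁴ × 0.920) = 26.2 m/s
Converting: 26.2 m/s × 1.944 = 51 knots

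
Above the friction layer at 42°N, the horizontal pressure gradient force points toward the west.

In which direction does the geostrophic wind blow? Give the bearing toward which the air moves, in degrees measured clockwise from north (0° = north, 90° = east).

The pressure-gradient force points toward the west (bearing 270°).
Geostrophic balance: in the Northern Hemisphere the Coriolis force deflects motion to the right, so the geostrophic wind blows 90° to the right of the pressure-gradient force (low pressure on the left).
Rotating 270° by 90° clockwise gives 000° — the wind blows toward the north.

000°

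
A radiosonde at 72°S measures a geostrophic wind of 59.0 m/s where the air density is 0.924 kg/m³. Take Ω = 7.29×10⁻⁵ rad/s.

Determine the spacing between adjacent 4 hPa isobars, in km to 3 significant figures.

Coriolis parameter at 72°S:
f = 2Ω sin φ = 2 × 7.29×10⁻⁵ × sin 72° = 1.39×10⁻⁴ s⁻¹
Geostrophic balance rearranged: |∂P/∂n| = f ρ V_g
|∂P/∂n| = 1.39×10⁻⁴ × 0.924 × 59.0 = 7.56×10⁻³ Pa/m
Isobar spacing: Δn = ΔP/|∂P/∂n| = 400 Pa / 7.56×10⁻³ Pa/m = 52914 m ≈ 52.9 km

52.9 km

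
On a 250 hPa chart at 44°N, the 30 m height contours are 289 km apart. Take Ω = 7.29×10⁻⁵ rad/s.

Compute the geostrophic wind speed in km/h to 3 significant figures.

36.2 km/h

Coriolis parameter at 44°N:
f = 2Ω sin φ = 2 × 7.29×10⁻⁵ × sin 44° = 1.01×10⁻⁴ s⁻¹
Height gradient: |∂Z/∂n| = 30 m / 289000 m = 1.04×10⁻⁴
On a pressure surface, geostrophic balance gives V_g = (g/f)|∂Z/∂n|:
V_g = 9.81 × 1.04×10⁻⁴ / 1.01×10⁻⁴ = 10.1 m/s
Converting: 10.1 m/s × 3.6 = 36.2 km/h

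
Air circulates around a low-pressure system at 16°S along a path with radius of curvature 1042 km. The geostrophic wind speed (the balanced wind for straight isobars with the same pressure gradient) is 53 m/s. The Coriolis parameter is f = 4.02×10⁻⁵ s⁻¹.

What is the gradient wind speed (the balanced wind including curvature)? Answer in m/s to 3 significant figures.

Around a low, centrifugal force acts outward with Coriolis, so pressure-gradient force balances both:
(1/ρ)|∂P/∂n| = fV + V²/R  →  V² + fR·V − fR·V_g = 0
With fR = 4.02×10⁻⁵ × 1042×10³ m = 41.9 m/s:
V = [−fR + √((fR)² + 4 fR V_g)]/2 = [−41.9 + √(41.9² + 4×41.9×53)]/2 = 30.6 m/s
Subgeostrophic (V < V_g = 53 m/s), as expected around a low.

30.6 m/s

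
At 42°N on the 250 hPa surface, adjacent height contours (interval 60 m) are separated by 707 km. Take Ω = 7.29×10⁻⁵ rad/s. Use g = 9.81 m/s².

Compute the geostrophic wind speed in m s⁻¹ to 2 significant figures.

Coriolis parameter at 42°N:
f = 2Ω sin φ = 2 × 7.29×10⁻⁵ × sin 42° = 9.76×10⁻⁵ s⁻¹
Height gradient: |∂Z/∂n| = 60 m / 707000 m = 8.49×10⁻⁵
On a pressure surface, geostrophic balance gives V_g = (g/f)|∂Z/∂n|:
V_g = 9.81 × 8.49×10⁻⁵ / 9.76×10⁻⁵ = 8.53 m/s

8.5 m s⁻¹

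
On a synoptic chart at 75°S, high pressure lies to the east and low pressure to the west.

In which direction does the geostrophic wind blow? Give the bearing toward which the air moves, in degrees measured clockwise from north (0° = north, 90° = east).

The pressure-gradient force points toward the west (bearing 270°).
Geostrophic balance: in the Southern Hemisphere the Coriolis force deflects motion to the left, so the geostrophic wind blows 90° to the left of the pressure-gradient force (low pressure on the right).
Rotating 270° by 90° counterclockwise gives 180° — the wind blows toward the south.

180°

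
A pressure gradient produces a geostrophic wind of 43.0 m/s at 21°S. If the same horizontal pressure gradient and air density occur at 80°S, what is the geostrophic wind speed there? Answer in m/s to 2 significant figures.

With the same pressure gradient and density, V_g ∝ 1/f ∝ 1/sin φ.
V₂ = V₁ · sin φ₁ / sin φ₂ = 43.0 × sin 21° / sin 80°
V₂ = 43.0 × 0.3584/0.9848 = 16 m/s

16 m/s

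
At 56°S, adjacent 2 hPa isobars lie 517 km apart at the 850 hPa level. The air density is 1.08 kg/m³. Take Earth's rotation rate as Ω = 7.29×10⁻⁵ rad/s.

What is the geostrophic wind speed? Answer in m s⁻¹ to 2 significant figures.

3.0 m s⁻¹

Coriolis parameter at 56°S:
f = 2Ω sin φ = 2 × 7.29×10⁻⁵ × sin 56° = 1.21×10⁻⁴ s⁻¹
Pressure gradient: |∂P/∂n| = 200 Pa / 517000 m = 3.87×10⁻⁴ Pa/m
Geostrophic balance (pressure-gradient force = Coriolis force):
V_g = (1/(fρ)) |∂P/∂n| = 3.87×10⁻⁴ / (1.21×10⁻⁴ × 1.08) = 2.96 m/s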